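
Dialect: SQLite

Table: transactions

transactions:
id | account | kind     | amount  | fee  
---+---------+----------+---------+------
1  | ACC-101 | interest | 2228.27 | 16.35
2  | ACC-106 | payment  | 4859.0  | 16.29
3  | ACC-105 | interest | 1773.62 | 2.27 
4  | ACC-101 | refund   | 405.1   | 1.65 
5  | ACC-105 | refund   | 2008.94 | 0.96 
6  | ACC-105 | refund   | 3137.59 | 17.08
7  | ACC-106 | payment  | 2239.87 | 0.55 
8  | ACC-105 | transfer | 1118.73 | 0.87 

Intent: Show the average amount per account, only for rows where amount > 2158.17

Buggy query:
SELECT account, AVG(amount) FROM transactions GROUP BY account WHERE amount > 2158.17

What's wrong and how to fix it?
Bug: WHERE cannot follow GROUP BY

Fix: Place WHERE between FROM and GROUP BY

Corrected query:
SELECT account, AVG(amount) FROM transactions WHERE amount > 2158.17 GROUP BY account

Result:
account | AVG(amount)
--------+------------
ACC-101 | 2228.27    
ACC-105 | 3137.59    
ACC-106 | 3549.435   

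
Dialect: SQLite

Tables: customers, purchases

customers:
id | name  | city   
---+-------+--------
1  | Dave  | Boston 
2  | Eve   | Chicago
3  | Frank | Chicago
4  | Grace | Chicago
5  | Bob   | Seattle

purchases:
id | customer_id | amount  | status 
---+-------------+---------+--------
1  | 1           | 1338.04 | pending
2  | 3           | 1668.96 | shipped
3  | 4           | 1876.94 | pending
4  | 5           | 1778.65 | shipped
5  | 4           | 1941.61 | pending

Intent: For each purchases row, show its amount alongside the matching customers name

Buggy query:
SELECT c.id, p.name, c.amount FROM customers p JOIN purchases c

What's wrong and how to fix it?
Bug: Missing join condition: each purchases row is matched to all customers rows instead of just its own

Fix: Specify the join condition linking the foreign key to the parent id

Corrected query:
SELECT c.id, p.name, c.amount FROM customers p JOIN purchases c ON c.customer_id = p.id

Result:
id | name  | amount 
---+-------+--------
1  | Dave  | 1338.04
2  | Frank | 1668.96
3  | Grace | 1876.94
4  | Bob   | 1778.65
5  | Grace | 1941.61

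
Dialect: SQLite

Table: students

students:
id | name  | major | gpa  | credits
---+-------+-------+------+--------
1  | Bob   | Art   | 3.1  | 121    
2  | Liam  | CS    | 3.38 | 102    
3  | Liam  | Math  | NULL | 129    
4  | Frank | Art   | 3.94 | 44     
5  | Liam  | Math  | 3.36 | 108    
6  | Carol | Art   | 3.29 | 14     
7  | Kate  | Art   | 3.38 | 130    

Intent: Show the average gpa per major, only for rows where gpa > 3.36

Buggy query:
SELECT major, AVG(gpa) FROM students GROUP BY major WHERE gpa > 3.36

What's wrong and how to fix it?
Bug: WHERE cannot follow GROUP BY

Fix: Place WHERE between FROM and GROUP BY

Corrected query:
SELECT major, AVG(gpa) FROM students WHERE gpa > 3.36 GROUP BY major

Result:
major | AVG(gpa)
------+---------
Art   | 3.66    
CS    | 3.38    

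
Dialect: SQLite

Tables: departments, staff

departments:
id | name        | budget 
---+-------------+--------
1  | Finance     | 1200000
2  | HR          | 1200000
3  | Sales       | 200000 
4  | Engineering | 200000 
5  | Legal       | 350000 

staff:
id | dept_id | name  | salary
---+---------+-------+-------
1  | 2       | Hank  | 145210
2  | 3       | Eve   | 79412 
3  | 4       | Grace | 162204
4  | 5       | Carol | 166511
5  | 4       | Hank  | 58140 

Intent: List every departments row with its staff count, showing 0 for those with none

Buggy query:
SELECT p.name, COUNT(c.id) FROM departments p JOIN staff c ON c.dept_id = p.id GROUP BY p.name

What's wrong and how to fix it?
Bug: An inner join excludes parents with zero children

Fix: Switch to LEFT JOIN to retain unmatched parent rows

Corrected query:
SELECT p.name, COUNT(c.id) FROM departments p LEFT JOIN staff c ON c.dept_id = p.id GROUP BY p.name

Result:
name        | COUNT(c.id)
------------+------------
Engineering | 2          
Finance     | 0          
HR          | 1          
Legal       | 1          
Sales       | 1          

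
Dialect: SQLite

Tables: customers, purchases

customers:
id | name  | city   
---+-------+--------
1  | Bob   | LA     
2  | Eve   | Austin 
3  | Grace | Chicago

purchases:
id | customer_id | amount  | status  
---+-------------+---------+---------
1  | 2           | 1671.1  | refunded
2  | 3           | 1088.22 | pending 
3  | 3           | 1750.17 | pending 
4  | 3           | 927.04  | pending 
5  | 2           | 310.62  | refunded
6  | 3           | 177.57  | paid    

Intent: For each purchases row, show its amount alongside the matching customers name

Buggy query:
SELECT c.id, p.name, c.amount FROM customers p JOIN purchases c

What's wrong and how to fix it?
Bug: Missing join condition: each purchases row is matched to all customers rows instead of just its own

Fix: Specify the join condition linking the foreign key to the parent id

Corrected query:
SELECT c.id, p.name, c.amount FROM customers p JOIN purchases c ON c.customer_id = p.id

Result:
id | name  | amount 
---+-------+--------
1  | Eve   | 1671.1 
2  | Grace | 1088.22
3  | Grace | 1750.17
4  | Grace | 927.04 
5  | Eve   | 310.62 
6  | Grace | 177.57 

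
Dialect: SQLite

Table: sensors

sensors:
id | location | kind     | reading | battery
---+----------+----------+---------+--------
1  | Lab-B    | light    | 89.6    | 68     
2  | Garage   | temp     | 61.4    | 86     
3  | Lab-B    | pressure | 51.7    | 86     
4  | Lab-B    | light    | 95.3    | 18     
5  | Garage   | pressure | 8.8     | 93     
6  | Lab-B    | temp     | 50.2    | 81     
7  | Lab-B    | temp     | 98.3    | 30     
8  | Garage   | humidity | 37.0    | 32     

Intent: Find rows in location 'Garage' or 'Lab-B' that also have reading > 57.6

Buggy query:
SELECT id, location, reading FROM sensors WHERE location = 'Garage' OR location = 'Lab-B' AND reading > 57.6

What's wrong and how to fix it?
Bug: Without parentheses, AND is evaluated before OR, so the reading filter only applies to the 'Lab-B' branch

Fix: Group the OR with parentheses (or use IN), then AND the threshold

Corrected query:
SELECT id, location, reading FROM sensors WHERE (location = 'Garage' OR location = 'Lab-B') AND reading > 57.6

Result:
id | location | reading
---+----------+--------
1  | Lab-B    | 89.6   
2  | Garage   | 61.4   
4  | Lab-B    | 95.3   
7  | Lab-B    | 98.3   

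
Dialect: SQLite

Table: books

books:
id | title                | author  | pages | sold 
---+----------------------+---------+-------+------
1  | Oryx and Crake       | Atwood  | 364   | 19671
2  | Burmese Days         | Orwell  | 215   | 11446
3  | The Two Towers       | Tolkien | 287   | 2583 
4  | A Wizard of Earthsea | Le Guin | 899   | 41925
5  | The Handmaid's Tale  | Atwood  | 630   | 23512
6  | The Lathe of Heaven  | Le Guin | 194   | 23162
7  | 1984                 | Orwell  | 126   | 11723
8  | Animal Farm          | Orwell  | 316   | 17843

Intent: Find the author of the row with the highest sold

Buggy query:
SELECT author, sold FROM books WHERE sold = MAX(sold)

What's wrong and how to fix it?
Bug: WHERE is evaluated per row; an aggregate over the whole table isn't defined there

Fix: Use a subquery: WHERE sold = (SELECT MAX(sold) FROM books)

Corrected query:
SELECT author, sold FROM books WHERE sold = (SELECT MAX(sold) FROM books)

Result:
author  | sold 
--------+------
Le Guin | 41925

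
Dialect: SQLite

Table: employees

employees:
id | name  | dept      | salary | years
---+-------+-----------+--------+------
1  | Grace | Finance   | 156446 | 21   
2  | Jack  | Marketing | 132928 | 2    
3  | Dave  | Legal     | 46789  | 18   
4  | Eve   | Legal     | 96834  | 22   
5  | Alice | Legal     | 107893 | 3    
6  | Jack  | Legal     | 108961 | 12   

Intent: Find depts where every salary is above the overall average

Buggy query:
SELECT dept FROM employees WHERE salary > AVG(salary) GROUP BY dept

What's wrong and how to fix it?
Bug: AVG() is an aggregate; it can't sit directly in WHERE

Fix: Use a subquery for AVG and a HAVING MIN(...) filter so the condition holds for every row in the group

Corrected query:
SELECT dept FROM employees GROUP BY dept HAVING MIN(salary) > (SELECT AVG(salary) FROM employees)

Result:
dept     
---------
Finance  
Marketing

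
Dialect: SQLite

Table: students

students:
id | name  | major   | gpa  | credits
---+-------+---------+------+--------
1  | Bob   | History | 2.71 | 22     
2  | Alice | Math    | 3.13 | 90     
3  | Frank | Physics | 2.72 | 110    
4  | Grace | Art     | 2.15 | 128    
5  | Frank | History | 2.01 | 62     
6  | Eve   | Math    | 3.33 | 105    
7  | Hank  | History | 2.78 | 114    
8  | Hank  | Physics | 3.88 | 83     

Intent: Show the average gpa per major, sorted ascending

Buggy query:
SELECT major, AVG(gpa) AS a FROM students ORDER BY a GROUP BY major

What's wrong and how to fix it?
Bug: ORDER BY appears before GROUP BY; SQL clause order requires GROUP BY first

Fix: Move ORDER BY to the end, after GROUP BY

Corrected query:
SELECT major, AVG(gpa) AS a FROM students GROUP BY major ORDER BY a

Result:
major   | a   
--------+-----
Art     | 2.15
History | 2.5 
Math    | 3.23
Physics | 3.3 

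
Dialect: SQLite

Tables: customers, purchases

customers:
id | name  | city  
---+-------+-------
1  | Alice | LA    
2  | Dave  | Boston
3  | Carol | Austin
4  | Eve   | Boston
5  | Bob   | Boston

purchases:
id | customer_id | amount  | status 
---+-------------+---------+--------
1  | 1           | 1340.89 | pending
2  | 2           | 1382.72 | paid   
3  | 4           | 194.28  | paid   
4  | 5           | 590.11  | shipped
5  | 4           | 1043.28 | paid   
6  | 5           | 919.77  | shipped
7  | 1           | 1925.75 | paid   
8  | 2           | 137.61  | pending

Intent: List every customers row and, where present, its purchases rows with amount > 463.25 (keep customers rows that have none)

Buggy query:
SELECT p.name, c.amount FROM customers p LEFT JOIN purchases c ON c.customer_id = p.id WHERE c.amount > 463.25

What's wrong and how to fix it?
Bug: A WHERE condition on the right-hand table after LEFT JOIN drops unmatched parents

Fix: Move the right-table condition into the ON clause so unmatched parents are kept

Corrected query:
SELECT p.name, c.amount FROM customers p LEFT JOIN purchases c ON c.customer_id = p.id AND c.amount > 463.25

Result:
name  | amount 
------+--------
Alice | 1340.89
Alice | 1925.75
Dave  | 1382.72
Carol | NULL   
Eve   | 1043.28
Bob   | 590.11 
Bob   | 919.77 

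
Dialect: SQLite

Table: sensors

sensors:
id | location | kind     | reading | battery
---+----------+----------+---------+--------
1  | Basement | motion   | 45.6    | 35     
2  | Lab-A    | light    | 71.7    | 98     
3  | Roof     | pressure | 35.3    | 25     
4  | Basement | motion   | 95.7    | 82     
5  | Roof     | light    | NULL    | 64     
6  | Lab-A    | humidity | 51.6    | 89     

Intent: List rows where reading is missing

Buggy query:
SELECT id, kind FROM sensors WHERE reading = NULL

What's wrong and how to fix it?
Bug: '= NULL' is always unknown in SQL three-valued logic, so no rows match

Fix: Use IS NULL to test for NULL

Corrected query:
SELECT id, kind FROM sensors WHERE reading IS NULL

Result:
id | kind 
---+------
5  | light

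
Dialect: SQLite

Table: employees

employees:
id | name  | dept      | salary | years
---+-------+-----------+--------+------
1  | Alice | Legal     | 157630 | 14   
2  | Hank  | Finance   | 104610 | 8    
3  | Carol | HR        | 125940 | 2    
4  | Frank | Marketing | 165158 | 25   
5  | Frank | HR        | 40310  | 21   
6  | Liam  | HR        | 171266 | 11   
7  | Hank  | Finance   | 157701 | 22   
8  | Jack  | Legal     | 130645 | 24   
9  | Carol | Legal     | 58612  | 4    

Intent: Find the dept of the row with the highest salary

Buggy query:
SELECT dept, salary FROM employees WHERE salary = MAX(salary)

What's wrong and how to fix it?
Bug: WHERE is evaluated per row; an aggregate over the whole table isn't defined there

Fix: Use a subquery: WHERE salary = (SELECT MAX(salary) FROM employees)

Corrected query:
SELECT dept, salary FROM employees WHERE salary = (SELECT MAX(salary) FROM employees)

Result:
dept | salary
-----+-------
HR   | 171266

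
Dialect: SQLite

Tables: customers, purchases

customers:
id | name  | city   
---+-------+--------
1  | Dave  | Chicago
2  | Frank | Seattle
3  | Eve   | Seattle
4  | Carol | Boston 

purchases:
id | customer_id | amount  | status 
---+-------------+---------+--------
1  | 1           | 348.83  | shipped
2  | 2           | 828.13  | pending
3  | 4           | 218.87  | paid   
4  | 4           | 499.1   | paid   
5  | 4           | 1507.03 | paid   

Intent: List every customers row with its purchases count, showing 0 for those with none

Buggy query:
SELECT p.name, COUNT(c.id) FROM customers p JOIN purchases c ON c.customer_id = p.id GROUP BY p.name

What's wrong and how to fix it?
Bug: INNER JOIN drops customers rows that have no matching purchases rows

Fix: Use LEFT JOIN so parents without children still appear (COUNT(c.id) gives 0)

Corrected query:
SELECT p.name, COUNT(c.id) FROM customers p LEFT JOIN purchases c ON c.customer_id = p.id GROUP BY p.name

Result:
name  | COUNT(c.id)
------+------------
Carol | 3          
Dave  | 1          
Eve   | 0          
Frank | 1          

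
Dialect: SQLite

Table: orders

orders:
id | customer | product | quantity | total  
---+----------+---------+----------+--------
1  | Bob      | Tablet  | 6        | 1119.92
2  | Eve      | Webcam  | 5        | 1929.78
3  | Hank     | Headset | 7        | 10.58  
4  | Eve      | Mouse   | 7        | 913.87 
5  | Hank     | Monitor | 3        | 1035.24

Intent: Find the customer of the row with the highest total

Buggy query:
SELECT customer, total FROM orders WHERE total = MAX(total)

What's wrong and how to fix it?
Bug: WHERE is evaluated per row; an aggregate over the whole table isn't defined there

Fix: Use a subquery: WHERE total = (SELECT MAX(total) FROM orders)

Corrected query:
SELECT customer, total FROM orders WHERE total = (SELECT MAX(total) FROM orders)

Result:
customer | total  
---------+--------
Eve      | 1929.78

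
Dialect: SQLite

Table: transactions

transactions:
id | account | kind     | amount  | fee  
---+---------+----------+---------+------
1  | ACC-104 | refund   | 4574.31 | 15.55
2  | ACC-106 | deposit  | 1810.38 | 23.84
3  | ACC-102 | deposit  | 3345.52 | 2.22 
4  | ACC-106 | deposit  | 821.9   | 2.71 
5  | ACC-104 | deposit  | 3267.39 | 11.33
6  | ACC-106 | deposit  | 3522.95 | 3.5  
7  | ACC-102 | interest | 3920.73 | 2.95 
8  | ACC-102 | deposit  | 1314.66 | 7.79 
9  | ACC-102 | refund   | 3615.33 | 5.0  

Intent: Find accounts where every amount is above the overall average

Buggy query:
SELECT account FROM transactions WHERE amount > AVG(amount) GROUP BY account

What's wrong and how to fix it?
Bug: WHERE evaluates per row before aggregation, so AVG() is unavailable

Fix: Use a subquery for AVG and a HAVING MIN(...) filter so the condition holds for every row in the group

Corrected query:
SELECT account FROM transactions GROUP BY account HAVING MIN(amount) > (SELECT AVG(amount) FROM transactions)

Result:
account
-------
ACC-104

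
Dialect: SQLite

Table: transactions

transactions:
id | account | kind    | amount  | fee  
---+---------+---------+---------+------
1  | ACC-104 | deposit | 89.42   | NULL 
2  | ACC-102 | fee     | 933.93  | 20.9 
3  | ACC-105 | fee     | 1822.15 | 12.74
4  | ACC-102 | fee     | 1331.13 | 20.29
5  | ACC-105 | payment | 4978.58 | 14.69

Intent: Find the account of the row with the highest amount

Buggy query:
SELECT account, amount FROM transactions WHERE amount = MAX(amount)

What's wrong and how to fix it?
Bug: MAX(amount) is an aggregate and cannot be used directly in WHERE

Fix: Wrap MAX in a scalar subquery so WHERE compares against a single value

Corrected query:
SELECT account, amount FROM transactions WHERE amount = (SELECT MAX(amount) FROM transactions)

Result:
account | amount 
--------+--------
ACC-105 | 4978.58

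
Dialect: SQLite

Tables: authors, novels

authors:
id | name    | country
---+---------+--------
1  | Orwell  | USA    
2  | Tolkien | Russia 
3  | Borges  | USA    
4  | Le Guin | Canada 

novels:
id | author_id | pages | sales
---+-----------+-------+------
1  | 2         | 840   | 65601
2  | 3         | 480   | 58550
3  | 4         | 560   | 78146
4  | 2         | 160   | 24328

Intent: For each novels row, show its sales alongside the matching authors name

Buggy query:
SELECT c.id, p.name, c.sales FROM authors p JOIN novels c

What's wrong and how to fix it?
Bug: Missing join condition: each novels row is matched to all authors rows instead of just its own

Fix: Add ON c.author_id = p.id to the JOIN

Corrected query:
SELECT c.id, p.name, c.sales FROM authors p JOIN novels c ON c.author_id = p.id

Result:
id | name    | sales
---+---------+------
1  | Tolkien | 65601
2  | Borges  | 58550
3  | Le Guin | 78146
4  | Tolkien | 24328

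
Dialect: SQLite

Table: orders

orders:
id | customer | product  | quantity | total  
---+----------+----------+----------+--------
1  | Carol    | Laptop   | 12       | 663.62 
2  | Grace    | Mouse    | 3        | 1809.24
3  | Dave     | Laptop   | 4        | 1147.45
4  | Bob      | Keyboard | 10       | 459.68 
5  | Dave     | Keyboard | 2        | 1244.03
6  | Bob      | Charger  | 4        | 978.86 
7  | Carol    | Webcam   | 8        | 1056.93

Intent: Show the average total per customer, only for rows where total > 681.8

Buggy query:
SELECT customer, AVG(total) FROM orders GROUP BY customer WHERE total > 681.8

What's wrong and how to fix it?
Bug: WHERE cannot follow GROUP BY

Fix: Move the WHERE clause before GROUP BY

Corrected query:
SELECT customer, AVG(total) FROM orders WHERE total > 681.8 GROUP BY customer

Result:
customer | AVG(total)
---------+-----------
Bob      | 978.86    
Carol    | 1056.93   
Dave     | 1195.74   
Grace    | 1809.24   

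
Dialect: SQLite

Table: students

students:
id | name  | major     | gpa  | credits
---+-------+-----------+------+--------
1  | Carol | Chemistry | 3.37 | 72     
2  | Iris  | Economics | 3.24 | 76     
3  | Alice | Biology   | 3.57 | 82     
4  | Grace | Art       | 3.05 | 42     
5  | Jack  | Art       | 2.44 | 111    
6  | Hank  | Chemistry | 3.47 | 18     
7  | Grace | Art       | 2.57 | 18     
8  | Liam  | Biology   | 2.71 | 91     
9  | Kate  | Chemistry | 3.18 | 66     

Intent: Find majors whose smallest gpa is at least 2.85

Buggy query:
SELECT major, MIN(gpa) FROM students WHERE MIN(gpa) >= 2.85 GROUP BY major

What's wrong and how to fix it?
Bug: Aggregates like MIN are computed per group after WHERE runs

Fix: Replace WHERE with HAVING after the GROUP BY

Corrected query:
SELECT major, MIN(gpa) FROM students GROUP BY major HAVING MIN(gpa) >= 2.85

Result:
major     | MIN(gpa)
----------+---------
Chemistry | 3.18    
Economics | 3.24    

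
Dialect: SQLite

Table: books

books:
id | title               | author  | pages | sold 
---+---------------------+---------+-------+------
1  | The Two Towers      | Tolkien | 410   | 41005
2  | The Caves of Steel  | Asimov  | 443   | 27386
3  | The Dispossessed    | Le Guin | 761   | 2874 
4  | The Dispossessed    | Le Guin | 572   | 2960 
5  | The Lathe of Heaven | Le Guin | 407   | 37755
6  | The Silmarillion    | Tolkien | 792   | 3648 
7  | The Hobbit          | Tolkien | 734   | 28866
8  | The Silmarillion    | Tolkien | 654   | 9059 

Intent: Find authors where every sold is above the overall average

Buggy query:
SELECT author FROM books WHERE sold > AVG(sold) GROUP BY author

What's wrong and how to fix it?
Bug: WHERE evaluates per row before aggregation, so AVG() is unavailable

Fix: Compute the overall average in a scalar subquery and compare each group's MIN against it in HAVING

Corrected query:
SELECT author FROM books GROUP BY author HAVING MIN(sold) > (SELECT AVG(sold) FROM books)

Result:
author
------
Asimov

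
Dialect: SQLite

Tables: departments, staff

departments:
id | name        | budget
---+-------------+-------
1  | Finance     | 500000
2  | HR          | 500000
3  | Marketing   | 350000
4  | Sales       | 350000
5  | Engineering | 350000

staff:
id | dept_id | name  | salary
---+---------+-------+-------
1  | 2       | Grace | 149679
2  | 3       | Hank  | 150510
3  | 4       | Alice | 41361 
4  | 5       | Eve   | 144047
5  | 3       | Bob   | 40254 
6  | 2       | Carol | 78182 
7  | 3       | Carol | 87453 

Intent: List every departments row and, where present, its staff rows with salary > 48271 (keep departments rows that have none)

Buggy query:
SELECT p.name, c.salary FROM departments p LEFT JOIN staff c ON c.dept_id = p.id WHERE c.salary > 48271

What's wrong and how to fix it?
Bug: A WHERE condition on the right-hand table after LEFT JOIN drops unmatched parents

Fix: Move the right-table condition into the ON clause so unmatched parents are kept

Corrected query:
SELECT p.name, c.salary FROM departments p LEFT JOIN staff c ON c.dept_id = p.id AND c.salary > 48271

Result:
name        | salary
------------+-------
Finance     | NULL  
HR          | 78182 
HR          | 149679
Marketing   | 87453 
Marketing   | 150510
Sales       | NULL  
Engineering | 144047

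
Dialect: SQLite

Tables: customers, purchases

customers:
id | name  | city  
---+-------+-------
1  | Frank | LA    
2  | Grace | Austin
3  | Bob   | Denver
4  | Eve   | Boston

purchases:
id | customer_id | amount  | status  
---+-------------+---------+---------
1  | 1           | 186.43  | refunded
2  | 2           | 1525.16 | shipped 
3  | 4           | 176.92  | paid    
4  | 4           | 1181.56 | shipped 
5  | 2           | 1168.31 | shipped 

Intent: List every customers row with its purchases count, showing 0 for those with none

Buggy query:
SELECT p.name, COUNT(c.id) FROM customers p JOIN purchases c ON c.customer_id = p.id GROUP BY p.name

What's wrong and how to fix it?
Bug: An inner join excludes parents with zero children

Fix: Switch to LEFT JOIN to retain unmatched parent rows

Corrected query:
SELECT p.name, COUNT(c.id) FROM customers p LEFT JOIN purchases c ON c.customer_id = p.id GROUP BY p.name

Result:
name  | COUNT(c.id)
------+------------
Bob   | 0          
Eve   | 2          
Frank | 1          
Grace | 2          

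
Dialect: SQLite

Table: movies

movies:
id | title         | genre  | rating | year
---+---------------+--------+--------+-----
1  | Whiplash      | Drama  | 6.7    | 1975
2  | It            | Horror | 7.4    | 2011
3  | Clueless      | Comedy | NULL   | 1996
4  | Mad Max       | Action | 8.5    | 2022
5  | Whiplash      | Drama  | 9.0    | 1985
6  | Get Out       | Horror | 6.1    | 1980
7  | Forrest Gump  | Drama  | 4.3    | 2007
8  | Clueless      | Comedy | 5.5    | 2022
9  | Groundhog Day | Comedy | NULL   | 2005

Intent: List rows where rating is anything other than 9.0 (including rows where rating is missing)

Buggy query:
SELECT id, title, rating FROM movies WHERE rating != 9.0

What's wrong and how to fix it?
Bug: 'rating != 9.0' is unknown when rating is NULL, so NULL rows are silently excluded

Fix: Handle NULL separately with IS NULL alongside the inequality

Corrected query:
SELECT id, title, rating FROM movies WHERE rating != 9.0 OR rating IS NULL

Result:
id | title         | rating
---+---------------+-------
1  | Whiplash      | 6.7   
2  | It            | 7.4   
3  | Clueless      | NULL  
4  | Mad Max       | 8.5   
6  | Get Out       | 6.1   
7  | Forrest Gump  | 4.3   
8  | Clueless      | 5.5   
9  | Groundhog Day | NULL  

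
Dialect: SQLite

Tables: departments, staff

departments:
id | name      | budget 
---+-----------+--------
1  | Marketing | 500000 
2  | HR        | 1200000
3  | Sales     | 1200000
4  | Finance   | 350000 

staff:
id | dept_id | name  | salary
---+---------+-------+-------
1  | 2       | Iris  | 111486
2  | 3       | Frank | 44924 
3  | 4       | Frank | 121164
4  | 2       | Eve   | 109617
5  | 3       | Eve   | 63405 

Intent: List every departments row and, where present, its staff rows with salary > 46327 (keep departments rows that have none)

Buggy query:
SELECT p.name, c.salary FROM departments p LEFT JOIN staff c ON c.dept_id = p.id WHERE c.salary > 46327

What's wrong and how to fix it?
Bug: A WHERE condition on the right-hand table after LEFT JOIN drops unmatched parents

Fix: Put 'c.salary > 46327' in the JOIN's ON clause instead of WHERE

Corrected query:
SELECT p.name, c.salary FROM departments p LEFT JOIN staff c ON c.dept_id = p.id AND c.salary > 46327

Result:
name      | salary
----------+-------
Marketing | NULL  
HR        | 109617
HR        | 111486
Sales     | 63405 
Finance   | 121164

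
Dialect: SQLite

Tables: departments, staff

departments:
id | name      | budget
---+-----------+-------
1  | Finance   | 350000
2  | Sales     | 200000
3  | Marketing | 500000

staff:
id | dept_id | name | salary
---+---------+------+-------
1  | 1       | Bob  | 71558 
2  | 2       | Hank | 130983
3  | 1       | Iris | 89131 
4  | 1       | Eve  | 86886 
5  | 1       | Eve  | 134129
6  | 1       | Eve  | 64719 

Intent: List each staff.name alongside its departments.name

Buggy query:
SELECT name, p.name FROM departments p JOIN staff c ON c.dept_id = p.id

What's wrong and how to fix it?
Bug: Both tables have a 'name' column; the unqualified reference is ambiguous

Fix: Prefix ambiguous columns with the table alias

Corrected query:
SELECT c.name, p.name FROM departments p JOIN staff c ON c.dept_id = p.id

Result:
name | name   
-----+--------
Bob  | Finance
Hank | Sales  
Iris | Finance
Eve  | Finance
Eve  | Finance
Eve  | Finance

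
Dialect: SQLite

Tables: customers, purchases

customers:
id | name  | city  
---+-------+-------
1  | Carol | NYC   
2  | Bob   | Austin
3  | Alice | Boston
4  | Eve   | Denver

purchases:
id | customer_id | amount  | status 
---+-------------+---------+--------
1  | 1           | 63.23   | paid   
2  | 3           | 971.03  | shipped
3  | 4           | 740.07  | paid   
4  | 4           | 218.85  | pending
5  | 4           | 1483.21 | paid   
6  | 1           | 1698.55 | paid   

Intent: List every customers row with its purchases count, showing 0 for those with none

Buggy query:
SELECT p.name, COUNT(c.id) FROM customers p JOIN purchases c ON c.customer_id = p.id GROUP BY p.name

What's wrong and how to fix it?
Bug: INNER JOIN drops customers rows that have no matching purchases rows

Fix: Use LEFT JOIN so parents without children still appear (COUNT(c.id) gives 0)

Corrected query:
SELECT p.name, COUNT(c.id) FROM customers p LEFT JOIN purchases c ON c.customer_id = p.id GROUP BY p.name

Result:
name  | COUNT(c.id)
------+------------
Alice | 1          
Bob   | 0          
Carol | 2          
Eve   | 3          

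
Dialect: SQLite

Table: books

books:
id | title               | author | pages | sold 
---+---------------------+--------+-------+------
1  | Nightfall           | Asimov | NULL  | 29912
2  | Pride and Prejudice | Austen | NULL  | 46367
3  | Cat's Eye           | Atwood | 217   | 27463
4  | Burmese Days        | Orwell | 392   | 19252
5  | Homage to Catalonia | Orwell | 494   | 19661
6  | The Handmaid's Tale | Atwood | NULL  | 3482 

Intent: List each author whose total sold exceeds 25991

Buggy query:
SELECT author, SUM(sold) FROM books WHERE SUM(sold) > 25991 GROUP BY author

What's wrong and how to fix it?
Bug: Aggregate functions cannot appear in a WHERE clause

Fix: Use HAVING (which filters groups after aggregation) instead of WHERE

Corrected query:
SELECT author, SUM(sold) FROM books GROUP BY author HAVING SUM(sold) > 25991

Result:
author | SUM(sold)
-------+----------
Asimov | 29912    
Atwood | 30945    
Austen | 46367    
Orwell | 38913    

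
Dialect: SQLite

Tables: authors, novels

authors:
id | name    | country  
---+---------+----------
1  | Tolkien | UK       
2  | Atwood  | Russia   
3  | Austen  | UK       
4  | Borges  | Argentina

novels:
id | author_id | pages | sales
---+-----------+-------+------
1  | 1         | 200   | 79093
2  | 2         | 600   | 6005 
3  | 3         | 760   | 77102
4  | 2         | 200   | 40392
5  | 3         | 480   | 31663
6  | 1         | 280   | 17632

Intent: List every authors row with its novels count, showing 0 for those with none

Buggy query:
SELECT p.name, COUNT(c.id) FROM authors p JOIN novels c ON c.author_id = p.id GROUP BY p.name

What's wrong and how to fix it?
Bug: INNER JOIN drops authors rows that have no matching novels rows

Fix: Switch to LEFT JOIN to retain unmatched parent rows

Corrected query:
SELECT p.name, COUNT(c.id) FROM authors p LEFT JOIN novels c ON c.author_id = p.id GROUP BY p.name

Result:
name    | COUNT(c.id)
--------+------------
Atwood  | 2          
Austen  | 2          
Borges  | 0          
Tolkien | 2          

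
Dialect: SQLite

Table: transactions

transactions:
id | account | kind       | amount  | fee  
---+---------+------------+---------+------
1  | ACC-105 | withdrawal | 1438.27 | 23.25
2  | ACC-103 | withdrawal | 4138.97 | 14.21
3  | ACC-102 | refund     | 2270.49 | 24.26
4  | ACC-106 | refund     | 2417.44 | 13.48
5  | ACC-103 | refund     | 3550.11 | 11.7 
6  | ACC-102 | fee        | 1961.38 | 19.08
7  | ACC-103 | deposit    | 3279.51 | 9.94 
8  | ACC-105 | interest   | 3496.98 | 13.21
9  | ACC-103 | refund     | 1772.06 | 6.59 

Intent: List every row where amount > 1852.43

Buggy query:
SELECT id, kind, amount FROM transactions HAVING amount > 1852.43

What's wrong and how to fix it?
Bug: HAVING filters the output of aggregation, but this query has no GROUP BY and no aggregate functions, so SQLite rejects it (HAVING clause on a non-aggregate query); the condition here is per row

Fix: Replace HAVING with WHERE since the condition applies to individual rows

Corrected query:
SELECT id, kind, amount FROM transactions WHERE amount > 1852.43

Result:
id | kind       | amount 
---+------------+--------
2  | withdrawal | 4138.97
3  | refund     | 2270.49
4  | refund     | 2417.44
5  | refund     | 3550.11
6  | fee        | 1961.38
7  | deposit    | 3279.51
8  | interest   | 3496.98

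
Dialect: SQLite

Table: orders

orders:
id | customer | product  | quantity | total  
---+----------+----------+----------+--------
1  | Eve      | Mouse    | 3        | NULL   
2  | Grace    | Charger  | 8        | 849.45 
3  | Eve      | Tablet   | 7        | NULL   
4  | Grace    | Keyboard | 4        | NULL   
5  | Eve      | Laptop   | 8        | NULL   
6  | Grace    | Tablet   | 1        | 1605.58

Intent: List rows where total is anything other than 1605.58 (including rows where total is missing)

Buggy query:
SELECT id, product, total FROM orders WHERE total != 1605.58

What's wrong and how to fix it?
Bug: 'total != 1605.58' is unknown when total is NULL, so NULL rows are silently excluded

Fix: Add an explicit OR total IS NULL to include the missing-value rows

Corrected query:
SELECT id, product, total FROM orders WHERE total != 1605.58 OR total IS NULL

Result:
id | product  | total 
---+----------+-------
1  | Mouse    | NULL  
2  | Charger  | 849.45
3  | Tablet   | NULL  
4  | Keyboard | NULL  
5  | Laptop   | NULL  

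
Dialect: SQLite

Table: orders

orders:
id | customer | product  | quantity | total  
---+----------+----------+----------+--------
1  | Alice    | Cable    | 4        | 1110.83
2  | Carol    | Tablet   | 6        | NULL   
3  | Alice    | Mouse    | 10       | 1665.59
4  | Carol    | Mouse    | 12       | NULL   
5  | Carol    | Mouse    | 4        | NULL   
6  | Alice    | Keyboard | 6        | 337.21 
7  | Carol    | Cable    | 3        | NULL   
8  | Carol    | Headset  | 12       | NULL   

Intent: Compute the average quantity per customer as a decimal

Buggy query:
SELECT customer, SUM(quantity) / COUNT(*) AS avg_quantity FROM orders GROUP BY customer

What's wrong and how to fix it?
Bug: Both operands are integers, so '/' performs integer division and truncates

Fix: Multiply by 1.0 (or CAST to REAL) to force floating-point division

Corrected query:
SELECT customer, SUM(quantity) * 1.0 / COUNT(*) AS avg_quantity FROM orders GROUP BY customer

Result:
customer | avg_quantity
---------+-------------
Alice    | 6.666667    
Carol    | 7.4         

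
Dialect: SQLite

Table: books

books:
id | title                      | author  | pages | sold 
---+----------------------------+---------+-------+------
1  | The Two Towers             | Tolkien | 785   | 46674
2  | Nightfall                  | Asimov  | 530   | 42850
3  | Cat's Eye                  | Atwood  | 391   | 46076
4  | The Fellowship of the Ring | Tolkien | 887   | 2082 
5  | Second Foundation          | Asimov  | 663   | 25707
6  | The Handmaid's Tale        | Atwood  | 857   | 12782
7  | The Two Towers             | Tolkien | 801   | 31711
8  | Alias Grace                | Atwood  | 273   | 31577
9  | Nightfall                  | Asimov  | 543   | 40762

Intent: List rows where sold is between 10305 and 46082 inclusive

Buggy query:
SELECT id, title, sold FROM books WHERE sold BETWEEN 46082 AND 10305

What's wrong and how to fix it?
Bug: BETWEEN expects the lower bound first; with 46082 AND 10305 the range is empty

Fix: Swap the bounds so the smaller value comes first

Corrected query:
SELECT id, title, sold FROM books WHERE sold BETWEEN 10305 AND 46082

Result:
id | title               | sold 
---+---------------------+------
2  | Nightfall           | 42850
3  | Cat's Eye           | 46076
5  | Second Foundation   | 25707
6  | The Handmaid's Tale | 12782
7  | The Two Towers      | 31711
8  | Alias Grace         | 31577
9  | Nightfall           | 40762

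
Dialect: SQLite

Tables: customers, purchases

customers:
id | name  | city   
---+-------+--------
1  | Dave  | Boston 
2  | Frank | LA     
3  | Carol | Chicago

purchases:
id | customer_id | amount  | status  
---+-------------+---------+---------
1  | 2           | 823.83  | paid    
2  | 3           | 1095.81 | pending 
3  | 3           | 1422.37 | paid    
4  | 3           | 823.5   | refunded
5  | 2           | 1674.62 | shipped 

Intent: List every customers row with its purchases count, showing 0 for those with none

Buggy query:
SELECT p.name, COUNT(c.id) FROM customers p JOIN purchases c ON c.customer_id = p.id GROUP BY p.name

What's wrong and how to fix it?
Bug: An inner join excludes parents with zero children

Fix: Use LEFT JOIN so parents without children still appear (COUNT(c.id) gives 0)

Corrected query:
SELECT p.name, COUNT(c.id) FROM customers p LEFT JOIN purchases c ON c.customer_id = p.id GROUP BY p.name

Result:
name  | COUNT(c.id)
------+------------
Carol | 3          
Dave  | 0          
Frank | 2          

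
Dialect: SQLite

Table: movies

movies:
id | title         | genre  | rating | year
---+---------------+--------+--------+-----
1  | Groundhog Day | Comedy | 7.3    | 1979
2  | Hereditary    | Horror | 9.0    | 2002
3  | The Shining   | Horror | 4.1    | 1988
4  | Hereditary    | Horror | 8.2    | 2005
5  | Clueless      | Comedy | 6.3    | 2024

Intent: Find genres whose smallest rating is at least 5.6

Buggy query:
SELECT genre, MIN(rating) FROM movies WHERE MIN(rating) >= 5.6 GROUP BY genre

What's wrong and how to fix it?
Bug: MIN() in WHERE is a misuse of aggregate

Fix: Use HAVING for the per-group MIN condition

Corrected query:
SELECT genre, MIN(rating) FROM movies GROUP BY genre HAVING MIN(rating) >= 5.6

Result:
genre  | MIN(rating)
-------+------------
Comedy | 6.3        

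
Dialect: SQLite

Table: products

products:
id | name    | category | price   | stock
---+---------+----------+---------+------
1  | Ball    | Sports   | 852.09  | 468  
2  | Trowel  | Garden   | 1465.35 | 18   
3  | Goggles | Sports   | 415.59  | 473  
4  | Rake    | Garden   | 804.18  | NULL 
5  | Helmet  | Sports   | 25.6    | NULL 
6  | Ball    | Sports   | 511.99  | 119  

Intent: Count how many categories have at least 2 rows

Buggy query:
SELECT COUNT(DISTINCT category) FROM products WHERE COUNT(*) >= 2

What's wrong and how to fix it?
Bug: COUNT(*) cannot appear in WHERE; the per-group count doesn't exist yet

Fix: Use a subquery that GROUPs and filters with HAVING, then count its rows

Corrected query:
SELECT COUNT(*) FROM (SELECT category FROM products GROUP BY category HAVING COUNT(*) >= 2)

Result:
COUNT(*)
--------
2       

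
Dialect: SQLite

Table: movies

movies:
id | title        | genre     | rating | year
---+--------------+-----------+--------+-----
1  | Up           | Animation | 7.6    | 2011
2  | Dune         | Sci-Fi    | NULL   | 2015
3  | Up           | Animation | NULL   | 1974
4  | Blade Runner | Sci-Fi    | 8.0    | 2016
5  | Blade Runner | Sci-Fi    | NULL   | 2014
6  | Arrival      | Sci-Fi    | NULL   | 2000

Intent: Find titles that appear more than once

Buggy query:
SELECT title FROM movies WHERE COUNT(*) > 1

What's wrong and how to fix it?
Bug: COUNT(*) is an aggregate and cannot be used in WHERE

Fix: Group first, then use HAVING for the count condition

Corrected query:
SELECT title FROM movies GROUP BY title HAVING COUNT(*) > 1

Result:
title       
------------
Blade Runner
Up          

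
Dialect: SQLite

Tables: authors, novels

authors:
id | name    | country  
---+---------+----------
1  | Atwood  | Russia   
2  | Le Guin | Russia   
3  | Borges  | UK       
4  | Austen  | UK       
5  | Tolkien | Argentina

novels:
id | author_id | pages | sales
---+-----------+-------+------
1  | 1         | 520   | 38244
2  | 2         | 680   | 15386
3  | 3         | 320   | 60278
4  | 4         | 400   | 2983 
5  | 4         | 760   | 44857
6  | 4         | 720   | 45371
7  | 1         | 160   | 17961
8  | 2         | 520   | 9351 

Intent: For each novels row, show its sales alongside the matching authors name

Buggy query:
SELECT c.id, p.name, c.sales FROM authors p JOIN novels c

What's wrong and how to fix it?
Bug: Missing join condition: each novels row is matched to all authors rows instead of just its own

Fix: Add ON c.author_id = p.id to the JOIN

Corrected query:
SELECT c.id, p.name, c.sales FROM authors p JOIN novels c ON c.author_id = p.id

Result:
id | name    | sales
---+---------+------
1  | Atwood  | 38244
2  | Le Guin | 15386
3  | Borges  | 60278
4  | Austen  | 2983 
5  | Austen  | 44857
6  | Austen  | 45371
7  | Atwood  | 17961
8  | Le Guin | 9351 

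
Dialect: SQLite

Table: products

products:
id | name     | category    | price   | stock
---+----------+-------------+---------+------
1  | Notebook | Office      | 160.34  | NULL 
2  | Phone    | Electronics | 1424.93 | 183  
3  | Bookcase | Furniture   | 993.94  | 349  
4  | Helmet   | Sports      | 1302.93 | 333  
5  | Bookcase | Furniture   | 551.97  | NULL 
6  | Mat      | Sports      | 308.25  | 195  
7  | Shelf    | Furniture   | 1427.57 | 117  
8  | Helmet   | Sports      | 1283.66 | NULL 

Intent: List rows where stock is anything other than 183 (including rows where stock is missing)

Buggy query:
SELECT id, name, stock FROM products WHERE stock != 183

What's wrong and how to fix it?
Bug: 'stock != 183' is unknown when stock is NULL, so NULL rows are silently excluded

Fix: Handle NULL separately with IS NULL alongside the inequality

Corrected query:
SELECT id, name, stock FROM products WHERE stock != 183 OR stock IS NULL

Result:
id | name     | stock
---+----------+------
1  | Notebook | NULL 
3  | Bookcase | 349  
4  | Helmet   | 333  
5  | Bookcase | NULL 
6  | Mat      | 195  
7  | Shelf    | 117  
8  | Helmet   | NULL 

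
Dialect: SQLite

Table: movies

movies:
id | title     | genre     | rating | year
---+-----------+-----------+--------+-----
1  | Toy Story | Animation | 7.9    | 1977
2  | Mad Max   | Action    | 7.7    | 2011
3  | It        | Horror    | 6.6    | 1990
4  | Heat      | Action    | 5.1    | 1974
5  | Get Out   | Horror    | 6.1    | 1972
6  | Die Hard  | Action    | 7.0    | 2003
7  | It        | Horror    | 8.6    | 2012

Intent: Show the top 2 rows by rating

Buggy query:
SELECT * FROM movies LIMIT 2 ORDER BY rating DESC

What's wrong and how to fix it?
Bug: ORDER BY cannot follow LIMIT; LIMIT is the final clause

Fix: Swap the clauses: ORDER BY first, then LIMIT

Corrected query:
SELECT * FROM movies ORDER BY rating DESC LIMIT 2

Result:
id | title     | genre     | rating | year
---+-----------+-----------+--------+-----
7  | It        | Horror    | 8.6    | 2012
1  | Toy Story | Animation | 7.9    | 1977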